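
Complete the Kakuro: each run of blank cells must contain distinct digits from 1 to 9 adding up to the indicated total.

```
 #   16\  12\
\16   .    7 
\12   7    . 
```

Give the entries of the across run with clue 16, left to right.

16 in 2 cells must be {7,9}.
R1C1 = 16 − 7 = 9 completes the 16 across.
R2C2 = 12 − 7 = 5 completes the 12 across.

9 7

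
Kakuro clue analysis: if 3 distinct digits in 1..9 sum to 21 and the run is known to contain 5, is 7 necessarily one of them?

Yes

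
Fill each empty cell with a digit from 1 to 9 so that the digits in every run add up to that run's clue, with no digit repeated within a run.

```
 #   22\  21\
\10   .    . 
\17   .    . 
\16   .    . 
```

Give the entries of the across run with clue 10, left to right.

6, 4

17 in 2 cells must be {8,9}; 16 in 2 cells must be {7,9}.
Nothing is forced directly, so branch on R2C1, whose candidates are 8 or 9. If R2C1 = 8: that forces R1C1 = 9, after which R1C2 would have to be in {1} for the 10 across but in {4,5,6,7,8,9} for the 21 down — contradiction. So R2C1 = 9.
R2C2 = 17 − 9 = 8 completes the 17 across.
Given what's placed, R3C1 must be 7 to fit the 16 across and 22 down.
R3C2 = 16 − 7 = 9 completes the 16 across.
R1C1 = 22 − 16 = 6 completes the 22 down.
R1C2 = 10 − 6 = 4 completes the 10 across.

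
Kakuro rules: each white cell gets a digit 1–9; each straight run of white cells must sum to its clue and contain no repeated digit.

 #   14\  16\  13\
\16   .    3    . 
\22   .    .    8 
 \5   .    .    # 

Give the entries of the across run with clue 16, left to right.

R1C3 = 13 − 8 = 5 completes the 13 down.
R3C2 = 4: the only remaining digit allowed by both the 5 across and the 16 down.
R1C1 = 16 − 8 = 8 completes the 16 across.
Given what's placed, R2C1 must be 5 to fit the 22 across and 14 down.
R2C2 = 22 − 13 = 9 completes the 22 across.
R3C1 = 5 − 4 = 1 completes the 5 across.

8, 3, 5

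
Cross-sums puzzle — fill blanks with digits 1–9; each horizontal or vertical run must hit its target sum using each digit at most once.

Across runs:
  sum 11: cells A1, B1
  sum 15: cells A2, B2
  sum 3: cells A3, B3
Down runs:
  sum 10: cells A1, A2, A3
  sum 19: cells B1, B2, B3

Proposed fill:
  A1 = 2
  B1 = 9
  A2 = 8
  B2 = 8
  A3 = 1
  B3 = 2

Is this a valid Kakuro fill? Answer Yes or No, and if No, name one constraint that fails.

No — the across run A2–B2 sums to 16, not 15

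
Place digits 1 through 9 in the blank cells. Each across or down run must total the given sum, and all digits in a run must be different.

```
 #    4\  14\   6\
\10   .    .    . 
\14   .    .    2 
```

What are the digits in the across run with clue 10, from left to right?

4 in 2 cells must be {1,3}.
R1C3 = 6 − 2 = 4 completes the 6 down.
R2C1 = 3: the only remaining digit allowed by both the 14 across and the 4 down.
R2C2 = 14 − 5 = 9 completes the 14 across.
R1C1 = 4 − 3 = 1 completes the 4 down.
R1C2 = 10 − 5 = 5 completes the 10 across.

1 5 4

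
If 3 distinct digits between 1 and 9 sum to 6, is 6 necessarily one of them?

No

The only way to make 6 from 3 distinct digits is {1,2,3}, which does not contain 6.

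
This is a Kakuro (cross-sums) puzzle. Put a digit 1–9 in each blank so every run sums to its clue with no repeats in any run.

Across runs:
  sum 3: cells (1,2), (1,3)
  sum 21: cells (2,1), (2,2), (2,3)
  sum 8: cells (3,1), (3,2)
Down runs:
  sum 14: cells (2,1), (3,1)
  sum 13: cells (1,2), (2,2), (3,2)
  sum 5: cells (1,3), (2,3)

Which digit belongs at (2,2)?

8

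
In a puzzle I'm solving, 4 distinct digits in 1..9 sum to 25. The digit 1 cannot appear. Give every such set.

{2,6,8,9}; {3,5,8,9}; {3,6,7,9}; {4,5,7,9}; {4,6,7,8}

4 distinct digits from 1–9 sum between 10 and 30.
Dropping sets that contain 1.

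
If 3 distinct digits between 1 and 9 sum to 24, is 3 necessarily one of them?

The only way to make 24 from 3 distinct digits is {7,8,9}, which does not contain 3.

No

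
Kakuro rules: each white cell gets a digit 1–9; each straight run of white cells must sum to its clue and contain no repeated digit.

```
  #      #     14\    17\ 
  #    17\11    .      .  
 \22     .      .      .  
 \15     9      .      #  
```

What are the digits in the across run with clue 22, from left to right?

17 in 2 cells must be {8,9}.
R2C1 = 17 − 9 = 8 completes the 17 down.
R2C3 = 9: the only remaining digit allowed by both the 22 across and the 17 down.
R3C2 = 15 − 9 = 6 completes the 15 across.
R1C3 = 17 − 9 = 8 completes the 17 down.
R2C2 = 22 − 17 = 5 completes the 22 across.
R1C2 = 11 − 8 = 3 completes the 11 across.

8 5 9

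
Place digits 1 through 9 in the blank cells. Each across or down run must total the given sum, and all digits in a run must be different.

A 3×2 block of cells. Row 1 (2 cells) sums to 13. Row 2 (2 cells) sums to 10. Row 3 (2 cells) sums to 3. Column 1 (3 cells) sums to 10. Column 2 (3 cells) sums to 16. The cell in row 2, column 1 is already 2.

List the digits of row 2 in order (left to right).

2, 8

3 in 2 cells must be {1,2}.
(2,2) = 10 − 2 = 8 completes the 10 across.
(3,1) = 1: the only remaining digit allowed by both the 3 across and the 10 down.
(3,2) = 3 − 1 = 2 completes the 3 across.
(1,1) = 10 − 3 = 7 completes the 10 down.
(1,2) = 13 − 7 = 6 completes the 13 across.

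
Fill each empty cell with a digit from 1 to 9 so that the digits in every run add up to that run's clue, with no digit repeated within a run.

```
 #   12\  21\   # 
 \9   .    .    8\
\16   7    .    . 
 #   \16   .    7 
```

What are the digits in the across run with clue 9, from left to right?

5, 4

16 in 2 cells must be {7,9}.
R1C1 = 12 − 7 = 5 completes the 12 down.
R1C2 = 9 − 5 = 4 completes the 9 across.
R2C2 = 8: the only remaining digit allowed by both the 16 across and the 21 down.
R2C3 = 16 − 15 = 1 completes the 16 across.
R3C2 = 16 − 7 = 9 completes the 16 across.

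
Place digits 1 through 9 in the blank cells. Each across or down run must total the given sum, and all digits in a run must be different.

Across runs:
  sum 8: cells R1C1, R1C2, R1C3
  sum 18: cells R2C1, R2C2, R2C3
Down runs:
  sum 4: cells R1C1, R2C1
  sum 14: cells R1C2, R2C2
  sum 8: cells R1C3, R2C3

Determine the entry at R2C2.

9

4 in 2 cells must be {1,3}.
The 8 across and the 14 down share only 5, so R1C2 = 5.
R2C2 = 14 − 5 = 9 completes the 14 down.
Given what's placed, R1C1 must be 1 to fit the 8 across and 4 down.
R1C3 = 8 − 6 = 2 completes the 8 across.
R2C1 = 4 − 1 = 3 completes the 4 down.
R2C3 = 18 − 12 = 6 completes the 18 across.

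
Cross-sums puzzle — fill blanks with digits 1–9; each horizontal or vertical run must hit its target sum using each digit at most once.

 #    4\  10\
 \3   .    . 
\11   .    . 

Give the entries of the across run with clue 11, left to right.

3 8

3 in 2 cells must be {1,2}; 4 in 2 cells must be {1,3}.
The 3 across and the 4 down share only 1, so R1C1 = 1.
R1C2 = 3 − 1 = 2 completes the 3 across.
R2C1 = 4 − 1 = 3 completes the 4 down.
R2C2 = 11 − 3 = 8 completes the 11 across.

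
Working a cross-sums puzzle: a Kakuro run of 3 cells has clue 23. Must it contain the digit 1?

The only way to make 23 from 3 distinct digits is {6,8,9}, which does not contain 1.

No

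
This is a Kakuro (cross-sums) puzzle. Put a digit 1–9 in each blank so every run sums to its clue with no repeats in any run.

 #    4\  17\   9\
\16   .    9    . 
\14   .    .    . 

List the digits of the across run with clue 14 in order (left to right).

4 in 2 cells must be {1,3}; 17 in 2 cells must be {8,9}.
R2C2 = 17 − 9 = 8 completes the 17 down.
Given what's placed, R2C1 must be 1 to fit the 14 across and 4 down.
R2C3 = 14 − 9 = 5 completes the 14 across.
R1C1 = 4 − 1 = 3 completes the 4 down.
R1C3 = 16 − 12 = 4 completes the 16 across.

1, 8, 5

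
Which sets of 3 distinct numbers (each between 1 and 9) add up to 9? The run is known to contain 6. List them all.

{1,2,6}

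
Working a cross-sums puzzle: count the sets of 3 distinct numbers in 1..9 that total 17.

3 distinct digits from 1–9 sum between 6 and 24.

7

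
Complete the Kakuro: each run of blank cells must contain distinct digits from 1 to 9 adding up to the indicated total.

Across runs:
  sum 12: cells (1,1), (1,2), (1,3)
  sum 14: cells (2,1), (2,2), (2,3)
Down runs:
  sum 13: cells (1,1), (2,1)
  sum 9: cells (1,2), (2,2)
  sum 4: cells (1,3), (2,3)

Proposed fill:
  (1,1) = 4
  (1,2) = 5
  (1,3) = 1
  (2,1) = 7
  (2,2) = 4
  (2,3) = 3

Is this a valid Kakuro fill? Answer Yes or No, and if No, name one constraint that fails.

No — the down run (1,1)–(2,1) sums to 11, not 13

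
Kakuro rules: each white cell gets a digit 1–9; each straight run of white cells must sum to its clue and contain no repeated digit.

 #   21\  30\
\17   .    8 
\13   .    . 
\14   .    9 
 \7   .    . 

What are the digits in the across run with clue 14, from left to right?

5 9

17 in 2 cells must be {8,9}; 30 in 4 cells must be {6,7,8,9}.
R1C1 = 17 − 8 = 9 completes the 17 across.
R3C1 = 14 − 9 = 5 completes the 14 across.
Given what's placed, R4C2 must be 6 to fit the 7 across and 30 down.
R2C2 = 30 − 23 = 7 completes the 30 down.
R4C1 = 7 − 6 = 1 completes the 7 across.
R2C1 = 13 − 7 = 6 completes the 13 across.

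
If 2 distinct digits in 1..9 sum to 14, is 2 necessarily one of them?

No

Counterexample: {5,9} sums to 14 without using 2.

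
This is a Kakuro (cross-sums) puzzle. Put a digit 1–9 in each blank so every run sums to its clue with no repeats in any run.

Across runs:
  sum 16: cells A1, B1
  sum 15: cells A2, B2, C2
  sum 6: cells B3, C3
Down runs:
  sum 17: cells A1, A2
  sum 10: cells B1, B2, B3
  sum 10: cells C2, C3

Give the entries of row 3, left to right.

2, 4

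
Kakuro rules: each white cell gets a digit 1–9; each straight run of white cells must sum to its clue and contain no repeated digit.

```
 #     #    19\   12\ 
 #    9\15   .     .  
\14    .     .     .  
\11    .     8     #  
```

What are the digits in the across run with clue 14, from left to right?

6, 5, 3

R3C1 = 11 − 8 = 3 completes the 11 across.
R2C1 = 9 − 3 = 6 completes the 9 down.
No cell is forced outright now. R2C2 can only be 5 or 7 (the digits allowed by both its 14 across and its 19 down). If R2C2 = 7: then R1C2 would have to be in {6,7,8,9} for the 15 across but in {4} for the 19 down — contradiction. So R2C2 = 5.
R1C2 = 19 − 13 = 6 completes the 19 down.
R1C3 = 15 − 6 = 9 completes the 15 across.
R2C3 = 14 − 11 = 3 completes the 14 across.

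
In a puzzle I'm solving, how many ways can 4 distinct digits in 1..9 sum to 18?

4 distinct digits from 1–9 sum between 10 and 30.

11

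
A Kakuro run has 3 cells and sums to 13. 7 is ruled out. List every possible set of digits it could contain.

3 distinct digits from 1–9 sum between 6 and 24.
Dropping sets that contain 7.

{1,3,9}; {1,4,8}; {2,3,8}; {2,5,6}; {3,4,6}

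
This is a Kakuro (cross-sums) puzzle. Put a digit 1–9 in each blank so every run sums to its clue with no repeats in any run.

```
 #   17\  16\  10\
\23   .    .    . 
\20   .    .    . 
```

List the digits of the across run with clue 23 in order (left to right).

8, 9, 6

23 in 3 cells must be {6,8,9}; 17 in 2 cells must be {8,9}; 16 in 2 cells must be {7,9}.
The 23 across and the 16 down share only 9, so R1C2 = 9.
R2C2 = 16 − 9 = 7 completes the 16 down.
Given what's placed, R1C1 must be 8 to fit the 23 across and 17 down.
R1C3 = 23 − 17 = 6 completes the 23 across.
R2C1 = 17 − 8 = 9 completes the 17 down.
R2C3 = 20 − 16 = 4 completes the 20 across.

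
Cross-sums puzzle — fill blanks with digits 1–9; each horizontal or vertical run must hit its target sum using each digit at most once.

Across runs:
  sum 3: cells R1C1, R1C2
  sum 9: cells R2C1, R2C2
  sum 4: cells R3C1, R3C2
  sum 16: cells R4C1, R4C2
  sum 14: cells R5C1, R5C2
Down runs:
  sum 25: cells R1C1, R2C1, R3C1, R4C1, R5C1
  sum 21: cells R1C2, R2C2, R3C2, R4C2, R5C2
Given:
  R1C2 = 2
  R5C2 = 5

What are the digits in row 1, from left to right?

1 2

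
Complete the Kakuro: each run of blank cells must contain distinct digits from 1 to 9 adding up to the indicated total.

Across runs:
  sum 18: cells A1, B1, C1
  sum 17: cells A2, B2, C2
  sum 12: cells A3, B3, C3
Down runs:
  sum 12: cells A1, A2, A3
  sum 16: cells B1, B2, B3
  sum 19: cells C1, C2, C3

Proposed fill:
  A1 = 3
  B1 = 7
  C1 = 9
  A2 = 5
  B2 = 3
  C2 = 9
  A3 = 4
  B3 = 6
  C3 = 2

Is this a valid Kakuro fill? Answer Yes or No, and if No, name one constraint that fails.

No — the across run A1–C1 sums to 19, not 18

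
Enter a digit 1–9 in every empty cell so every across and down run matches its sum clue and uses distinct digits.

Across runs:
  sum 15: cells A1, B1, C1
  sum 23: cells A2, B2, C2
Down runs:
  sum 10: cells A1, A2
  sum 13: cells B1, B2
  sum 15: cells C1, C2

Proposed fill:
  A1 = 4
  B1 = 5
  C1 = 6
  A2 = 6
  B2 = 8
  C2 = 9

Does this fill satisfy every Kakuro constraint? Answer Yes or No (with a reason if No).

Yes

Across: 4+5+6=15; 6+8+9=23. Down: 4+6=10; 5+8=13; 6+9=15. No digit repeats within any run.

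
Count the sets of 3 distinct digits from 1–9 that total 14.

8

3 distinct digits from 1–9 sum between 6 and 24.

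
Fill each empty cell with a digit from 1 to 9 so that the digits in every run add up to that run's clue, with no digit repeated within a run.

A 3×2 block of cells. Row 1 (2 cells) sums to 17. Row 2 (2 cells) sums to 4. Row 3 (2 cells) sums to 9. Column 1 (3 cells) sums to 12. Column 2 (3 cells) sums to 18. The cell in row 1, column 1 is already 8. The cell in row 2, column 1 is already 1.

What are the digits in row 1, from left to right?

8, 9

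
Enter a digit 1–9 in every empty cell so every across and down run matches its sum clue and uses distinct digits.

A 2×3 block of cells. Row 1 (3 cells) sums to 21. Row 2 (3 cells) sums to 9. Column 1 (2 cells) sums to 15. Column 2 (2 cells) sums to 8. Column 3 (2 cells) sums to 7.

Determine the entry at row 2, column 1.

The 9 across and the 15 down share only 6, so (2,1) = 6.
(1,1) = 15 − 6 = 9 completes the 15 down.
Nothing is forced directly, so branch on (1,2), whose candidates are 5 or 7. If (1,2) = 5: then (1,3) would have to be in {7} for the 21 across but in {1,2,3,4,5,6} for the 7 down — contradiction. So (1,2) = 7.
(1,3) = 21 − 16 = 5 completes the 21 across.
(2,2) = 8 − 7 = 1 completes the 8 down.
(2,3) = 9 − 7 = 2 completes the 9 across.

6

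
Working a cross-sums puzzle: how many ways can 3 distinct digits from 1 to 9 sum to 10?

4

3 distinct digits from 1–9 sum between 6 and 24.
Enumerating: {1,2,7}, {1,3,6}, {1,4,5}, {2,3,5}.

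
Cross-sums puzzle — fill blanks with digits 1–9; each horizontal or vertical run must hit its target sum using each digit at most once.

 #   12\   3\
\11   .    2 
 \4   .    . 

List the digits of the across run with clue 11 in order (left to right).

4 in 2 cells must be {1,3}; 3 in 2 cells must be {1,2}.
R1C1 = 11 − 2 = 9 completes the 11 across.
R2C1 = 12 − 9 = 3 completes the 12 down.
R2C2 = 4 − 3 = 1 completes the 4 across.

9 2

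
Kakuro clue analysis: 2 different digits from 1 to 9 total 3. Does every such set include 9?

No

The only way to make 3 from 2 distinct digits is {1,2}, which does not contain 9.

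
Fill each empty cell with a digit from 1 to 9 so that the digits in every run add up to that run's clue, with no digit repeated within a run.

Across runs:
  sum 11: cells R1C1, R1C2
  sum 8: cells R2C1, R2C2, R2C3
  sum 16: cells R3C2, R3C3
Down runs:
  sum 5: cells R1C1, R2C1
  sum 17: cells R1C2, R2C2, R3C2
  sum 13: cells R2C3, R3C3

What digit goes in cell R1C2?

16 in 2 cells must be {7,9}.
Nothing is forced directly, so branch on R2C3, whose candidates are 4 or 5. If R2C3 = 5: then R3C3 would have to be in {7,9} for the 16 across but in {8} for the 13 down — contradiction. So R2C3 = 4.
R3C3 = 13 − 4 = 9 completes the 13 down.
R3C2 = 16 − 9 = 7 completes the 16 across.
R2C2 = 1: the only remaining digit allowed by both the 8 across and the 17 down.
R1C2 = 17 − 8 = 9 completes the 17 down.
R2C1 = 8 − 5 = 3 completes the 8 across.
R1C1 = 11 − 9 = 2 completes the 11 across.

9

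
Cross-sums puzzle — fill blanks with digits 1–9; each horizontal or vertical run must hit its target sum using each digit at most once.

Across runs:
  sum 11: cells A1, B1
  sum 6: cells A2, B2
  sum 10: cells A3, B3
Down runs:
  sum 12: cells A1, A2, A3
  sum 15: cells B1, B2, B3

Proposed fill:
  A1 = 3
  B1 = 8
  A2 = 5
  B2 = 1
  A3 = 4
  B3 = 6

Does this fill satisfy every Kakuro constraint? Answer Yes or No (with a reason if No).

Across: 3+8=11; 5+1=6; 4+6=10. Down: 3+5+4=12; 8+1+6=15. No digit repeats within any run.

Yes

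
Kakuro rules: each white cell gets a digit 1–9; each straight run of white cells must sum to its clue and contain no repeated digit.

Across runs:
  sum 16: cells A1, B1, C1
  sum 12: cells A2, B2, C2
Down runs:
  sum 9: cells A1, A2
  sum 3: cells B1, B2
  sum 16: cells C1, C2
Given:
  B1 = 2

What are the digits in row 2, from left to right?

4, 1, 7

3 in 2 cells must be {1,2}; 16 in 2 cells must be {7,9}.
Given what's placed, C1 must be 9 to fit the 16 across and 16 down.
B2 = 3 − 2 = 1 completes the 3 down.
C2 = 16 − 9 = 7 completes the 16 down.
A1 = 16 − 11 = 5 completes the 16 across.
A2 = 12 − 8 = 4 completes the 12 across.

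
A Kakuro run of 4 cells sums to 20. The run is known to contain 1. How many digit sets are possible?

5

4 distinct digits from 1–9 sum between 10 and 30.
Keeping only sets containing 1.
Enumerating: {1,2,8,9}, {1,3,7,9}, {1,4,6,9}, {1,4,7,8}, {1,5,6,8}.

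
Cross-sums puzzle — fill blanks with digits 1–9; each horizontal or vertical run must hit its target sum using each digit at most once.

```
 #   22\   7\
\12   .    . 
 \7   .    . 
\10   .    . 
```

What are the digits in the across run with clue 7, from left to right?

5 2

7 in 3 cells must be {1,2,4}.
The 12 across and the 7 down share only 4, so R1C2 = 4.
R1C1 = 12 − 4 = 8 completes the 12 across.
Given what's placed, R2C1 must be 5 to fit the 7 across and 22 down.
R2C2 = 7 − 5 = 2 completes the 7 across.
R3C1 = 22 − 13 = 9 completes the 22 down.
R3C2 = 10 − 9 = 1 completes the 10 across.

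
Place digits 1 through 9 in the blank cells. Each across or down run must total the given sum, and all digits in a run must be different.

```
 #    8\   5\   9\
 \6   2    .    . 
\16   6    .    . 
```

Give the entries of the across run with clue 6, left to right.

6 in 3 cells must be {1,2,3}.
Nothing is forced directly, so branch on R1C2, whose candidates are 1 or 3. If R1C2 = 1: that forces R1C3 = 3, after which R2C2 would have to be in {1,2,3,7,8,9} for the 16 across but in {4} for the 5 down — contradiction. So R1C2 = 3.
R1C3 = 6 − 5 = 1 completes the 6 across.
R2C2 = 5 − 3 = 2 completes the 5 down.
R2C3 = 16 − 8 = 8 completes the 16 across.

2 3 1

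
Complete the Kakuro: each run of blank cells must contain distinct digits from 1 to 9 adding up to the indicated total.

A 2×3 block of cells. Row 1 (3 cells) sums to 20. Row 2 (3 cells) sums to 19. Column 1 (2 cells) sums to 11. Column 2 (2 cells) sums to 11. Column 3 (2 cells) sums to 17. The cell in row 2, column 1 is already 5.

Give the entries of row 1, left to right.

17 in 2 cells must be {8,9}.
(1,1) = 11 − 5 = 6 completes the 11 down.
Given what's placed, (1,3) must be 9 to fit the 20 across and 17 down.
(2,3) = 17 − 9 = 8 completes the 17 down.
(1,2) = 20 − 15 = 5 completes the 20 across.
(2,2) = 19 − 13 = 6 completes the 19 across.

6 5 9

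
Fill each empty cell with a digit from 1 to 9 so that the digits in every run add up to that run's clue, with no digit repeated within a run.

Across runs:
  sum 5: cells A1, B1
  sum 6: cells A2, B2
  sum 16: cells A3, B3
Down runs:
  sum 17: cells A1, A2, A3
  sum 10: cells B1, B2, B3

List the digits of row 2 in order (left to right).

16 in 2 cells must be {7,9}.
The 16 across and the 10 down share only 7, so B3 = 7.
A3 = 16 − 7 = 9 completes the 16 across.
Nothing is forced directly, so branch on B1, whose candidates are 1 or 2. If B1 = 1: then A1 would have to be in {4} for the 5 across but in {1,2,3,5,6,7} for the 17 down — contradiction. So B1 = 2.
A1 = 5 − 2 = 3 completes the 5 across.
A2 = 17 − 12 = 5 completes the 17 down.
B2 = 6 − 5 = 1 completes the 6 across.

5, 1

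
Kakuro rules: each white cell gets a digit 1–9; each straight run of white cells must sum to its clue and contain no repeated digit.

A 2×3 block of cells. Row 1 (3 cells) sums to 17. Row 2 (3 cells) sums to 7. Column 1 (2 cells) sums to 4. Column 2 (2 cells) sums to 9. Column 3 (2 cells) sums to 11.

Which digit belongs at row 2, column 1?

1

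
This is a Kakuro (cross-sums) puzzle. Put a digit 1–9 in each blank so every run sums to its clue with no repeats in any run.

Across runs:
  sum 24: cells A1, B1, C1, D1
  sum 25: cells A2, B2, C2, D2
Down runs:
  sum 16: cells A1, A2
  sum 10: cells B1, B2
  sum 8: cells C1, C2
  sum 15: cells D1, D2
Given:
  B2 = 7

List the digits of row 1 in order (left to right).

7 3 5 9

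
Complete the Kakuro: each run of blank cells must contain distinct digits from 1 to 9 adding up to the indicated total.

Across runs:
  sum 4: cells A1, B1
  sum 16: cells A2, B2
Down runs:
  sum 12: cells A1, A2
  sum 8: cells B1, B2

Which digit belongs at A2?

4 in 2 cells must be {1,3}; 16 in 2 cells must be {7,9}.
The 4 across and the 12 down share only 3, so A1 = 3.
B1 = 4 − 3 = 1 completes the 4 across.
A2 = 12 − 3 = 9 completes the 12 down.
B2 = 16 − 9 = 7 completes the 16 across.

9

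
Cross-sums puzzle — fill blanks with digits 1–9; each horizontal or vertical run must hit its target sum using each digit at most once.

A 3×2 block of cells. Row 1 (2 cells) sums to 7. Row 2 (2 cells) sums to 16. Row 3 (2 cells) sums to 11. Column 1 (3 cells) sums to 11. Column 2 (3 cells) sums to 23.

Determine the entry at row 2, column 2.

16 in 2 cells must be {7,9}; 23 in 3 cells must be {6,8,9}.
The 7 across and the 23 down share only 6, so (1,2) = 6.
The 16 across and the 11 down share only 7, so (2,1) = 7.
(2,2) = 16 − 7 = 9 completes the 16 across.
(3,1) = 3: the only remaining digit allowed by both the 11 across and the 11 down.
(3,2) = 11 − 3 = 8 completes the 11 across.
(1,1) = 7 − 6 = 1 completes the 7 across.

9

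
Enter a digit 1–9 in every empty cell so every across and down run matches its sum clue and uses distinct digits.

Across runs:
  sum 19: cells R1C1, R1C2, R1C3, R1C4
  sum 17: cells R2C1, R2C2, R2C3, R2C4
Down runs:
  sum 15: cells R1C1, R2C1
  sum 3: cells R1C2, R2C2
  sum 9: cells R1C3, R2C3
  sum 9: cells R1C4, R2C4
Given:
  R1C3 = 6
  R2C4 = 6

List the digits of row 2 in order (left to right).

7 1 3 6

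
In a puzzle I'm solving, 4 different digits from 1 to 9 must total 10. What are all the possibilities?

{1,2,3,4}

4 distinct digits from 1–9 sum between 10 and 30.
Only one set works: {1,2,3,4}.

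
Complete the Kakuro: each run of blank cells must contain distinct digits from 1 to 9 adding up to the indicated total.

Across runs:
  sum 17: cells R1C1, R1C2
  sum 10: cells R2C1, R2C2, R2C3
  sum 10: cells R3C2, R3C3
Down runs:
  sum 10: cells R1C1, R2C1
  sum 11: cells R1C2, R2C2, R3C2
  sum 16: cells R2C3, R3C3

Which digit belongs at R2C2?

2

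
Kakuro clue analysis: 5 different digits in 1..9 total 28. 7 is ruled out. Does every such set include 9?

Yes

Every partition of 28 into 5 distinct digits under that restriction includes 9: {1,4,6,8,9}, {2,3,6,8,9}, {2,4,5,8,9}.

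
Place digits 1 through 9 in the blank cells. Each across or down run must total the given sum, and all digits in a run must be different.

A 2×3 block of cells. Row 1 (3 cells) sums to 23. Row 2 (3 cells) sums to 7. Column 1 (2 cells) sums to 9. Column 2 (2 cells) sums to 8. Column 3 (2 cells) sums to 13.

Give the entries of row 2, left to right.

23 in 3 cells must be {6,8,9}; 7 in 3 cells must be {1,2,4}.
The 23 across and the 8 down share only 6, so (1,2) = 6.
(2,2) = 8 − 6 = 2 completes the 8 down.
Given what's placed, (2,3) must be 4 to fit the 7 across and 13 down.
(1,1) = 8: the only remaining digit allowed by both the 23 across and the 9 down.
(1,3) = 23 − 14 = 9 completes the 23 across.
(2,1) = 7 − 6 = 1 completes the 7 across.

1, 2, 4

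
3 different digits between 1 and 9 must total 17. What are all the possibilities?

3 distinct digits from 1–9 sum between 6 and 24.

{1,7,9}; {2,6,9}; {2,7,8}; {3,5,9}; {3,6,8}; {4,5,8}; {4,6,7}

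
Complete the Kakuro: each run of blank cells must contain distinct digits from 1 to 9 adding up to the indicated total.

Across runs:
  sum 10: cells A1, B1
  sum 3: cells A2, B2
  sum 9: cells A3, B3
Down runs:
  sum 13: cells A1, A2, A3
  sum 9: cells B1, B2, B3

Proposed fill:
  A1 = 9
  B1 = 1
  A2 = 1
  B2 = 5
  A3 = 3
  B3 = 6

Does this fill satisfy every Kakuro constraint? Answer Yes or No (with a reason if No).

No — the down run B1–B3 sums to 12, not 9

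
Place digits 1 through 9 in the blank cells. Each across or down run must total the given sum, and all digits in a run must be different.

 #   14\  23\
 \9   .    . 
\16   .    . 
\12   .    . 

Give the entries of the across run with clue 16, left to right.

16 in 2 cells must be {7,9}; 23 in 3 cells must be {6,8,9}.
The 16 across and the 23 down share only 9, so R2C2 = 9.
Given what's placed, R3C2 must be 8 to fit the 12 across and 23 down.
R1C2 = 23 − 17 = 6 completes the 23 down.
R2C1 = 16 − 9 = 7 completes the 16 across.
R3C1 = 12 − 8 = 4 completes the 12 across.
R1C1 = 9 − 6 = 3 completes the 9 across.

7 9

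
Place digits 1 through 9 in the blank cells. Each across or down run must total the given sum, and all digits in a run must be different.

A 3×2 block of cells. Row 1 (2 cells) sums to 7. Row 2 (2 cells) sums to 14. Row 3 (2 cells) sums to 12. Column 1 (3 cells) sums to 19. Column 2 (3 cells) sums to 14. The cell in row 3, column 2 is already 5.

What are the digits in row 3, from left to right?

(3,1) = 12 − 5 = 7 completes the 12 across.
Nothing is forced directly, so branch on (1,1), whose candidates are 3 or 4. If (1,1) = 3: then (1,2) would have to be in {4} for the 7 across but in {1,2,3,6,7,8} for the 14 down — contradiction. So (1,1) = 4.
(1,2) = 7 − 4 = 3 completes the 7 across.
(2,1) = 19 − 11 = 8 completes the 19 down.
(2,2) = 14 − 8 = 6 completes the 14 across.

7 5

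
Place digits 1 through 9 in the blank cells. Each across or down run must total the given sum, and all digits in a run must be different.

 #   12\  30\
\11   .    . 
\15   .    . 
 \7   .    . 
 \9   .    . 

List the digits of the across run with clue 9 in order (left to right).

2 7

30 in 4 cells must be {6,7,8,9}.
Only 6 fits R2C1 under both its across sum 15 and down sum 12.
R2C2 = 15 − 6 = 9 completes the 15 across.
Given what's placed, R3C2 must be 6 to fit the 7 across and 30 down.
R3C1 = 7 − 6 = 1 completes the 7 across.
No cell is forced outright now. R1C1 can only be 2 or 3 (the digits allowed by both its 11 across and its 12 down). If R1C1 = 2: then R1C2 would have to be in {9} for the 11 across but in {7,8} for the 30 down — contradiction. So R1C1 = 3.
R1C2 = 11 − 3 = 8 completes the 11 across.
R4C1 = 12 − 10 = 2 completes the 12 down.
R4C2 = 9 − 2 = 7 completes the 9 across.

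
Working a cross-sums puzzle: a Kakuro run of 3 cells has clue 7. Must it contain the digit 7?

No

The only way to make 7 from 3 distinct digits is {1,2,4}, which does not contain 7.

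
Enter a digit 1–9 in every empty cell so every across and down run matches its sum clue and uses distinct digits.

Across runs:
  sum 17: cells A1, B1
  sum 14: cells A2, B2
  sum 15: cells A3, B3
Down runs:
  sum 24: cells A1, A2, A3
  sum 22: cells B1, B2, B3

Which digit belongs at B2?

5

17 in 2 cells must be {8,9}; 24 in 3 cells must be {7,8,9}.
Nothing is forced directly, so branch on A1, whose candidates are 8 or 9. If A1 = 9: that forces B1 = 8, A2 = 8, after which B2 would have to be in {6} for the 14 across but in {5,9} for the 22 down — contradiction. So A1 = 8.
B1 = 17 − 8 = 9 completes the 17 across.
Given what's placed, A2 must be 9 to fit the 14 across and 24 down.
B2 = 14 − 9 = 5 completes the 14 across.
A3 = 24 − 17 = 7 completes the 24 down.
B3 = 15 − 7 = 8 completes the 15 across.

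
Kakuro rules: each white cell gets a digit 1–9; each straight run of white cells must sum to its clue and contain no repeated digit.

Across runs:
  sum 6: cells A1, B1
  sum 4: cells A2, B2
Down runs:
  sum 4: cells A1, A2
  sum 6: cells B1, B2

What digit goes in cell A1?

1

4 in 2 cells must be {1,3}.
The 6 across and the 4 down share only 1, so A1 = 1.
B1 = 6 − 1 = 5 completes the 6 across.
A2 = 4 − 1 = 3 completes the 4 down.
B2 = 4 − 3 = 1 completes the 4 across.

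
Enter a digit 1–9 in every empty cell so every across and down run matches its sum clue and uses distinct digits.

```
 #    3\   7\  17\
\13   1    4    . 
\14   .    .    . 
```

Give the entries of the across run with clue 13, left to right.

3 in 2 cells must be {1,2}; 17 in 2 cells must be {8,9}.
R1C3 = 13 − 5 = 8 completes the 13 across.
R2C1 = 3 − 1 = 2 completes the 3 down.
R2C2 = 7 − 4 = 3 completes the 7 down.
R2C3 = 14 − 5 = 9 completes the 14 across.

1 4 8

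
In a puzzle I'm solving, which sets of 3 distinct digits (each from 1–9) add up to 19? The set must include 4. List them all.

{4,6,9}; {4,7,8}

3 distinct digits from 1–9 sum between 6 and 24.
Keeping only sets containing 4.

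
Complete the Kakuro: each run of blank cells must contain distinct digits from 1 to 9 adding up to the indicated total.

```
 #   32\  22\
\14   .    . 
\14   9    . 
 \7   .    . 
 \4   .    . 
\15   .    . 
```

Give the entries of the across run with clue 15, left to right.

4 in 2 cells must be {1,3}.
R2C2 = 14 − 9 = 5 completes the 14 across.
R4C1 = 3: the only remaining digit allowed by both the 4 across and the 32 down.
R4C2 = 4 − 3 = 1 completes the 4 across.
Given what's placed, R3C1 must be 5 to fit the 7 across and 32 down.
R3C2 = 7 − 5 = 2 completes the 7 across.
Given what's placed, R1C1 must be 8 to fit the 14 across and 32 down.
R1C2 = 14 − 8 = 6 completes the 14 across.
R5C1 = 32 − 25 = 7 completes the 32 down.
R5C2 = 15 − 7 = 8 completes the 15 across.

7 8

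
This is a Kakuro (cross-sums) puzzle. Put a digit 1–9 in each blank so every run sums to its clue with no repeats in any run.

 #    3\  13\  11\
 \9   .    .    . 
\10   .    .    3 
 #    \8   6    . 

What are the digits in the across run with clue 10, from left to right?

2, 5, 3

3 in 2 cells must be {1,2}.
R3C3 = 8 − 6 = 2 completes the 8 across.
R1C3 = 11 − 5 = 6 completes the 11 down.
Given what's placed, R1C2 must be 2 to fit the 9 across and 13 down.
R2C2 = 13 − 8 = 5 completes the 13 down.
R1C1 = 9 − 8 = 1 completes the 9 across.
R2C1 = 10 − 8 = 2 completes the 10 across.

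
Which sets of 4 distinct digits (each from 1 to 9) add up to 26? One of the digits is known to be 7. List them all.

{2,7,8,9}; {4,6,7,9}; {5,6,7,8}

4 distinct digits from 1–9 sum between 10 and 30.
Keeping only sets containing 7.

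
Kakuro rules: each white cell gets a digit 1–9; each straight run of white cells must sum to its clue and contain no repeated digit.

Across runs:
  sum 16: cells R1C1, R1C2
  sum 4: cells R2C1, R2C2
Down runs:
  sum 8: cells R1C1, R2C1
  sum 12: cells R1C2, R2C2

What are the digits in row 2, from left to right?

1, 3

16 in 2 cells must be {7,9}; 4 in 2 cells must be {1,3}.
The 16 across and the 8 down share only 7, so R1C1 = 7.
R1C2 = 16 − 7 = 9 completes the 16 across.
R2C1 = 8 − 7 = 1 completes the 8 down.
R2C2 = 4 − 1 = 3 completes the 4 across.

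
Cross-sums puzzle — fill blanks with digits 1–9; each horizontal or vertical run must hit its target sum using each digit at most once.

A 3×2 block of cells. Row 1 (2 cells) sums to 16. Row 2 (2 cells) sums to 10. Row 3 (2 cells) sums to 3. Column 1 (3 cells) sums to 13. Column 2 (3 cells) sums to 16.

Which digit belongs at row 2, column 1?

4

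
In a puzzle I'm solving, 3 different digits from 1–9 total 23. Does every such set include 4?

The only way to make 23 from 3 distinct digits is {6,8,9}, which does not contain 4.

No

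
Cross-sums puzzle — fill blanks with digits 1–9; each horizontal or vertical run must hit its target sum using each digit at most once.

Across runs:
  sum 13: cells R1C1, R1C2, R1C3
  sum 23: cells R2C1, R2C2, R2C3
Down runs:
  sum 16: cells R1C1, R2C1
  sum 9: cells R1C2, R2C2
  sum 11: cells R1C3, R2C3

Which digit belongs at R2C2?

23 in 3 cells must be {6,8,9}; 16 in 2 cells must be {7,9}.
The 23 across and the 16 down share only 9, so R2C1 = 9.
R1C1 = 16 − 9 = 7 completes the 16 down.
Nothing is forced directly, so branch on R2C2, whose candidates are 6 or 8. If R2C2 = 6: then R1C2 would have to be in {1,2,4,5} for the 13 across but in {3} for the 9 down — contradiction. So R2C2 = 8.
R1C2 = 9 − 8 = 1 completes the 9 down.
R1C3 = 13 − 8 = 5 completes the 13 across.
R2C3 = 23 − 17 = 6 completes the 23 across.

8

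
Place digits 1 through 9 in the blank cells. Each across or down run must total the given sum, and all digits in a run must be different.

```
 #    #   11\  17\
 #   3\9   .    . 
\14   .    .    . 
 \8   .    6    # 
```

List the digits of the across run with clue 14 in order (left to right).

1, 4, 9

3 in 2 cells must be {1,2}; 17 in 2 cells must be {8,9}.
Intersecting the 9 across with the 17 down forces R1C3 = 8.
R2C3 = 17 − 8 = 9 completes the 17 down.
R3C1 = 8 − 6 = 2 completes the 8 across.
R1C2 = 9 − 8 = 1 completes the 9 across.
R2C1 = 3 − 2 = 1 completes the 3 down.
R2C2 = 14 − 10 = 4 completes the 14 across.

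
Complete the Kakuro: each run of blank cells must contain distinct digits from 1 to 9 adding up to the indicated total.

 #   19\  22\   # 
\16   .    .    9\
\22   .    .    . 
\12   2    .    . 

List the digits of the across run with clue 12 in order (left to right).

16 in 2 cells must be {7,9}.
Given what's placed, R1C1 must be 9 to fit the 16 across and 19 down.
R1C2 = 16 − 9 = 7 completes the 16 across.
R2C1 = 19 − 11 = 8 completes the 19 down.
Given what's placed, R2C2 must be 9 to fit the 22 across and 22 down.
R2C3 = 22 − 17 = 5 completes the 22 across.
R3C2 = 22 − 16 = 6 completes the 22 down.
R3C3 = 12 − 8 = 4 completes the 12 across.

2 6 4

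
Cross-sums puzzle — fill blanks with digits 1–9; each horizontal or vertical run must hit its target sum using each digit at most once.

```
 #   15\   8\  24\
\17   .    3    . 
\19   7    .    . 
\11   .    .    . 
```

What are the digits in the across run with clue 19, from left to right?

24 in 3 cells must be {7,8,9}.
R2C2 = 4: the only remaining digit allowed by both the 19 across and the 8 down.
R2C3 = 19 − 11 = 8 completes the 19 across.
R3C2 = 8 − 7 = 1 completes the 8 down.
R3C3 = 7: the only remaining digit allowed by both the 11 across and the 24 down.
R1C3 = 24 − 15 = 9 completes the 24 down.
R3C1 = 11 − 8 = 3 completes the 11 across.
R1C1 = 17 − 12 = 5 completes the 17 across.

7, 4, 8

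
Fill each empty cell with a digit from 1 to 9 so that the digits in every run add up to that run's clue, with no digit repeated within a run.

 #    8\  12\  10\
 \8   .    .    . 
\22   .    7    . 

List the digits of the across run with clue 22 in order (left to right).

6 7 9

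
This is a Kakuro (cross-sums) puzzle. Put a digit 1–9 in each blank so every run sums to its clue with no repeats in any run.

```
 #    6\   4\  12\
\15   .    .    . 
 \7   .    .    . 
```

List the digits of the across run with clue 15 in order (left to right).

4, 3, 8

7 in 3 cells must be {1,2,4}; 4 in 2 cells must be {1,3}.
The 7 across and the 4 down share only 1, so R2C2 = 1.
Given what's placed, R2C3 must be 4 to fit the 7 across and 12 down.
R1C2 = 4 − 1 = 3 completes the 4 down.
R1C3 = 12 − 4 = 8 completes the 12 down.
R2C1 = 7 − 5 = 2 completes the 7 across.
R1C1 = 15 − 11 = 4 completes the 15 across.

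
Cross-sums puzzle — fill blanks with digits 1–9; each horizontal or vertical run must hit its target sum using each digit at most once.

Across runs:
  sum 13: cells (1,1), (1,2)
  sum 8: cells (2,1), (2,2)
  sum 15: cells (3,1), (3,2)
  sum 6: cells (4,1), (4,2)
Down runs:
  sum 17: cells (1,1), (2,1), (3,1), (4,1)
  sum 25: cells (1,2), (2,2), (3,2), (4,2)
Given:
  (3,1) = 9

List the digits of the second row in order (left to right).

(3,2) = 15 − 9 = 6 completes the 15 across.
Nothing is forced directly, so branch on (4,2), whose candidates are 2 or 4. If (4,2) = 2: then (2,2) would have to be in {1,2,3,5,6,7} for the 8 across but in {8,9} for the 25 down — contradiction. So (4,2) = 4.
(2,2) = 7: the only remaining digit allowed by both the 8 across and the 25 down.
(4,1) = 6 − 4 = 2 completes the 6 across.
(1,1) = 5: the only remaining digit allowed by both the 13 across and the 17 down.
(1,2) = 13 − 5 = 8 completes the 13 across.
(2,1) = 8 − 7 = 1 completes the 8 across.

1, 7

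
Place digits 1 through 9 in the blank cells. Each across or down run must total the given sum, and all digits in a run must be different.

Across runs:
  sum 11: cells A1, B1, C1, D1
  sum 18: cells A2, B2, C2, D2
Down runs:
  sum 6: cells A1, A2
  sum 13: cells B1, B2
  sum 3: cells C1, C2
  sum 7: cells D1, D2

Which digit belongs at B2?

8

11 in 4 cells must be {1,2,3,5}; 3 in 2 cells must be {1,2}.
Only 5 fits B1 under both its across sum 11 and down sum 13.
B2 = 13 − 5 = 8 completes the 13 down.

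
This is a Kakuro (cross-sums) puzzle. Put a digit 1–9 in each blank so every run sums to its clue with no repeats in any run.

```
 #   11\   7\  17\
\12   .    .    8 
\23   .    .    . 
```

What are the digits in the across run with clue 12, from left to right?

23 in 3 cells must be {6,8,9}; 17 in 2 cells must be {8,9}.
Given what's placed, R1C1 must be 3 to fit the 12 across and 11 down.
R1C2 = 12 − 11 = 1 completes the 12 across.
R2C1 = 11 − 3 = 8 completes the 11 down.
R2C2 = 7 − 1 = 6 completes the 7 down.
R2C3 = 23 − 14 = 9 completes the 23 across.

3 1 8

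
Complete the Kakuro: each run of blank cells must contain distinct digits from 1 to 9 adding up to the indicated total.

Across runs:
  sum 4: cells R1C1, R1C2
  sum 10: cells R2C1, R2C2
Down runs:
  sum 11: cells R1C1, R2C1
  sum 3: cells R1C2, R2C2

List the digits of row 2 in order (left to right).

4 in 2 cells must be {1,3}; 3 in 2 cells must be {1,2}.
The 4 across and the 11 down share only 3, so R1C1 = 3.
R1C2 = 4 − 3 = 1 completes the 4 across.
R2C1 = 11 − 3 = 8 completes the 11 down.
R2C2 = 10 − 8 = 2 completes the 10 across.

8 2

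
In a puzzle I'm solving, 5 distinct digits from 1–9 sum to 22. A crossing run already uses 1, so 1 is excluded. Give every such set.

5 distinct digits from 1–9 sum between 15 and 35.
Dropping sets that contain 1.

{2,3,4,5,8}; {2,3,4,6,7}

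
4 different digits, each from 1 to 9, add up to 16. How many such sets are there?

8

4 distinct digits from 1–9 sum between 10 and 30.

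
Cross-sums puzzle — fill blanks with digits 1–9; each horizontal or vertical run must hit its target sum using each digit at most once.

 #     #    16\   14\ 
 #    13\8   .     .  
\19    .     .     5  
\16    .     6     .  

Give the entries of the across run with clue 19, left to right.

Given what's placed, R2C2 must be 8 to fit the 19 across and 16 down.
R1C2 = 16 − 14 = 2 completes the 16 down.
R1C3 = 8 − 2 = 6 completes the 8 across.
R2C1 = 19 − 13 = 6 completes the 19 across.
R3C1 = 13 − 6 = 7 completes the 13 down.
R3C3 = 16 − 13 = 3 completes the 16 across.

6 8 5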